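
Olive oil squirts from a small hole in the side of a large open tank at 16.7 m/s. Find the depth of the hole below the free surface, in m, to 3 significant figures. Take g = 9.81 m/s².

h ≈ 14.2 m

For a small hole in a large open tank, ½v² = gh, giving h = v²/(2g).
h = 16.7²/(2·9.81) = 279/19.62 = 14.2 m.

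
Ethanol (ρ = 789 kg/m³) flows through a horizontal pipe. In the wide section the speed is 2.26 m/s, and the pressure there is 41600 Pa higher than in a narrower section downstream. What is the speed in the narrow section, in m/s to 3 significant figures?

With h₁ = h₂, rearranging Bernoulli gives v₂ = √(v₁² + 2ΔP/ρ).
v₂ = √(2.26² + 2·41600/789) = √(5.11 + 105) = 10.5 m/s.

v₂ ≈ 10.5 m/s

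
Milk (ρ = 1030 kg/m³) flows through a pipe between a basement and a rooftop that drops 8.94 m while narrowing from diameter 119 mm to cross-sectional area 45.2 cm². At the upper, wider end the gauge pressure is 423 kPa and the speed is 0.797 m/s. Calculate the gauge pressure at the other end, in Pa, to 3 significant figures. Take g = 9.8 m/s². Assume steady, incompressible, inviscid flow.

P₂ ≈ 512000 Pa

Continuity gives A₁v₁ = A₂v₂, so v₂ = (111 cm²)/(45.2 cm²) × 0.797 m/s = 1.96 m/s.
Applying Bernoulli between the two ends and solving for P₂: P₂ = P₁ + ½ρ(v₁² − v₂²) − ρgΔh.
P₂ = 423000 + ½·1030·(0.797² − 1.96²) − 1030·9.8·(−8.94) = 423000 + (-1650) − (-90200) = 512000 Pa.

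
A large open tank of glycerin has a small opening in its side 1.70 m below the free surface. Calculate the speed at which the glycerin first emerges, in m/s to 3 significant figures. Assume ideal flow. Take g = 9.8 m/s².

Torricelli's result v = √(2gh) gives v = √(2·9.8·1.70) = 5.77 m/s.

v ≈ 5.77 m/s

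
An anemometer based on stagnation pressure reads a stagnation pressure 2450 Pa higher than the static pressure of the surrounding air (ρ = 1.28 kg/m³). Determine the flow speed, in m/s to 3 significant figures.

Bernoulli between the free stream and the stagnation point: ½ρv² = P_stag − P_static.
v = √(2ΔP/ρ) = √(2·2450/1.28) = 61.9 m/s.

v ≈ 61.9 m/s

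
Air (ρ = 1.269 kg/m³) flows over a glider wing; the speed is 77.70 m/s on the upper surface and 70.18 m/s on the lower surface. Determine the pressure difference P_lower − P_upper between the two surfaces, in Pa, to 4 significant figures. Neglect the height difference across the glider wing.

Bernoulli (same height): P_lower − P_upper = ½ρ(v_upper² − v_lower²).
ΔP = ½·1.269·(77.70² − 70.18²) = 705.6 Pa.

ΔP = 705.6 Pa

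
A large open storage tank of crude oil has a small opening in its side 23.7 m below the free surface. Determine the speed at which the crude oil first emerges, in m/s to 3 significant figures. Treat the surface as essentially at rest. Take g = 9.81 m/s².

The surface is effectively still and both ends are open, so ½v² = gh and v = √(2·9.81·23.7) = 21.6 m/s.

v ≈ 21.6 m/s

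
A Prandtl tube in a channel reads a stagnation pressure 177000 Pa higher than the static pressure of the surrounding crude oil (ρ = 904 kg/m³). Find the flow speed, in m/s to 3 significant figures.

19.8 m/s

Bernoulli between the free stream and the stagnation point: ½ρv² = P_stag − P_static.
v = √(2ΔP/ρ) = √(2·177000/904) = 19.8 m/s.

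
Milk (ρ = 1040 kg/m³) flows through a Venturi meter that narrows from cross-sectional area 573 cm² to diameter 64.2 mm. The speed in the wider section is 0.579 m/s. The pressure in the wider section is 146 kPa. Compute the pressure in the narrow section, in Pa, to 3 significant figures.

Continuity gives A₁v₁ = A₂v₂, so v₂ = (573 cm²)/(32.4 cm²) × 0.579 m/s = 10.2 m/s.
Along the horizontal streamline, P + ½ρv² is constant.
P₂ = P₁ − ½ρ(v₂² − v₁²) = 146000 − ½·1040·(10.2² − 0.579²) = 146000 − 54400 = 91600 Pa.

P₂ = 91600 Pa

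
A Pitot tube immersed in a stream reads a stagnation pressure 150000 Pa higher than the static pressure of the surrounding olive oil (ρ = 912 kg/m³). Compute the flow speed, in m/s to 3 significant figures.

The dynamic pressure equals the rise in static pressure at the stagnation point: ΔP = ½ρv².
v = √(2ΔP/ρ) = √(2·150000/912) = 18.1 m/s.

v = 18.1 m/s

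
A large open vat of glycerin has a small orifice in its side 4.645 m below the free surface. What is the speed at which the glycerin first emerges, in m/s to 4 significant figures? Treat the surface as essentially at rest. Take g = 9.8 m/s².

The surface is effectively still and both ends are open, so ½v² = gh and v = √(2·9.8·4.645) = 9.542 m/s.

v = 9.542 m/s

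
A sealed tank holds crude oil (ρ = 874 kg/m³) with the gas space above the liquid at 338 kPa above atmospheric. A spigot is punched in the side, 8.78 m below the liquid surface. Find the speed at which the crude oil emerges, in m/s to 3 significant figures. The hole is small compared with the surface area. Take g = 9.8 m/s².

Take point 1 at the surface (v₁ ≈ 0) and point 2 at the hole (at atmospheric pressure). Bernoulli: P₁ + ρg h = P_atm + ½ρv₂².
With P₁ − P_atm = 338000 Pa, v₂ = √(2gh + 2ΔP/ρ) = √(2·9.8·8.78 + 2·338000/874) = 30.7 m/s.

v ≈ 30.7 m/s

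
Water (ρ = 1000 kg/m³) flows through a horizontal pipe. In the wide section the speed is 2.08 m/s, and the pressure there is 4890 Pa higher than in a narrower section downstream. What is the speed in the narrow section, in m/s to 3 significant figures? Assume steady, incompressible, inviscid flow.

Horizontal Bernoulli: P₁ + ½ρv₁² = P₂ + ½ρv₂², so v₂² = v₁² + 2(P₁ − P₂)/ρ.
v₂ = √(2.08² + 2·4890/1000) = √(4.33 + 9.78) = 3.76 m/s.

v₂ ≈ 3.76 m/s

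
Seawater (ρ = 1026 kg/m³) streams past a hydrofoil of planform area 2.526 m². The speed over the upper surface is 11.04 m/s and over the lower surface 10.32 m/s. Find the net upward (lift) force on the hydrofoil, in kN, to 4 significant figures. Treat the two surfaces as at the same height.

F ≈ 19.93 kN

With equal heights on the two surfaces, Bernoulli gives P_lower − P_upper = ½ρ(v_upper² − v_lower²).
ΔP = ½·1026·(11.04² − 10.32²) = 7890 Pa.
Lift = ΔP · A = 7890 × 2.526 = 19930 N.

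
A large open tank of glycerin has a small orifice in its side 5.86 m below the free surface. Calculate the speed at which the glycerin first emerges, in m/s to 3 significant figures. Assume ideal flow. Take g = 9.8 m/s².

Torricelli's result v = √(2gh) gives v = √(2·9.8·5.86) = 10.7 m/s.

10.7 m/s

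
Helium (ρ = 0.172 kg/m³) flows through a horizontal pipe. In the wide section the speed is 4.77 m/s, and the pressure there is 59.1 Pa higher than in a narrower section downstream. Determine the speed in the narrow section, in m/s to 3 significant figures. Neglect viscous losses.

With h₁ = h₂, rearranging Bernoulli gives v₂ = √(v₁² + 2ΔP/ρ).
v₂ = √(4.77² + 2·59.1/0.172) = √(22.8 + 687) = 26.6 m/s.

v₂ = 26.6 m/s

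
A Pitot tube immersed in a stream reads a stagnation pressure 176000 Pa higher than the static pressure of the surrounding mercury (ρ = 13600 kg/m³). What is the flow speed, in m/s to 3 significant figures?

The dynamic pressure equals the rise in static pressure at the stagnation point: ΔP = ½ρv².
v = √(2ΔP/ρ) = √(2·176000/13600) = 5.09 m/s.

v ≈ 5.09 m/s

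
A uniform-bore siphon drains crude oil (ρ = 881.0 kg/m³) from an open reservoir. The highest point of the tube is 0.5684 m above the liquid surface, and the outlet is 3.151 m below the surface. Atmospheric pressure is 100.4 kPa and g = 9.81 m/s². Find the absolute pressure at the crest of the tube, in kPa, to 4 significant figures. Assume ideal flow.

Bernoulli surface→outlet gives ½v² = g·h_out, so v = √(2·9.81·3.151) = 7.863 m/s.
With constant cross-section the crest speed equals v; applying Bernoulli from the surface up to the crest, P_top = P_atm − ½ρv² − ρg·h_top.
P_top = 100400 − ½·881.0·7.863² − 881.0·9.81·0.5684 = 68250 Pa.

P_top = 68.25 kPa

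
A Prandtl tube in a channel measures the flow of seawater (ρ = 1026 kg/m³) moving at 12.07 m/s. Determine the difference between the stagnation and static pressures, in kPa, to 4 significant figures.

Bernoulli between the free stream and the stagnation point: ½ρv² = P_stag − P_static.
ΔP = ½·1026·12.07² = 74740 Pa.

ΔP ≈ 74.74 kPa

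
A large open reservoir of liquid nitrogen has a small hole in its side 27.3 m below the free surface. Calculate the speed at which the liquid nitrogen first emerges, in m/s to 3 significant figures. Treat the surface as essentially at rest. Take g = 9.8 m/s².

The surface is effectively still and both ends are open, so ½v² = gh and v = √(2·9.8·27.3) = 23.1 m/s.

23.1 m/s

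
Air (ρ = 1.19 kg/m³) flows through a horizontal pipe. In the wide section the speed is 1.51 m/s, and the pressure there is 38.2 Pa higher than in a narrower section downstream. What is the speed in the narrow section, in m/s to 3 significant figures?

Horizontal Bernoulli: P₁ + ½ρv₁² = P₂ + ½ρv₂², so v₂² = v₁² + 2(P₁ − P₂)/ρ.
v₂ = √(1.51² + 2·38.2/1.19) = √(2.28 + 64.2) = 8.15 m/s.

v₂ ≈ 8.15 m/s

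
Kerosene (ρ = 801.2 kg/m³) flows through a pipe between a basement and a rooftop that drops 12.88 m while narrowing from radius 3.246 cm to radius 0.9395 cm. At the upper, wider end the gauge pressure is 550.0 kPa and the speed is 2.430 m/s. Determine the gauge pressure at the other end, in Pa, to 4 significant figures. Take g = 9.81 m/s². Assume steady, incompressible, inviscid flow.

Mass conservation (A₁v₁ = A₂v₂) gives v₂ = 2.430 × 33.10/2.773 = 29.01 m/s.
Bernoulli: P₁ + ½ρv₁² + ρg h₁ = P₂ + ½ρv₂² + ρg h₂, so P₂ = P₁ + ½ρ(v₁² − v₂²) − ρg(h₂ − h₁).
P₂ = 550000 + ½·801.2·(2.430² − 29.01²) − 801.2·9.81·(−12.88) = 550000 + (-334700) − (-101200) = 316500 Pa.

P₂ = 316500 Pa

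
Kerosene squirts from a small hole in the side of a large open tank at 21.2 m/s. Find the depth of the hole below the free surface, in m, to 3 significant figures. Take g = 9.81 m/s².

Torricelli: v = √(2gh), so h = v²/(2g).
h = 21.2²/(2·9.81) = 449/19.62 = 22.9 m.

h ≈ 22.9 m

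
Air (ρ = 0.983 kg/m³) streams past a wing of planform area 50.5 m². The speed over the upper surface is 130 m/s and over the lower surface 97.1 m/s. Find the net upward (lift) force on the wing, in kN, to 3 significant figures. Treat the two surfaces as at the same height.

The faster flow above has the lower pressure; Bernoulli (same height) gives ΔP = ½ρ(v_up² − v_low²).
ΔP = ½·0.983·(130² − 97.1²) = 3670 Pa.
Lift = ΔP · A = 3670 × 50.5 = 185000 N.

F ≈ 185 kN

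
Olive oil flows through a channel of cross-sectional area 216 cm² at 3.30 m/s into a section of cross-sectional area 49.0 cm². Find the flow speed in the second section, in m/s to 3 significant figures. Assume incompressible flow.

By continuity, v₂ = v₁·A₁/A₂ = 3.30·(216/49.0) = 14.5 m/s.

14.5 m/s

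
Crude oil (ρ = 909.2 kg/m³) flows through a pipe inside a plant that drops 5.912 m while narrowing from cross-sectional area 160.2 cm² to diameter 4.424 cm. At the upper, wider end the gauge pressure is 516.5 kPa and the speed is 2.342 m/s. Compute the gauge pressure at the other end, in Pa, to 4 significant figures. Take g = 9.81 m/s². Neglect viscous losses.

Continuity gives A₁v₁ = A₂v₂, so v₂ = (160.2 cm²)/(15.37 cm²) × 2.342 m/s = 24.41 m/s.
Energy conservation along the streamline gives P₂ = P₁ − ½ρ(v₂² − v₁²) − ρg(h₂ − h₁).
P₂ = 516500 + ½·909.2·(2.342² − 24.41²) − 909.2·9.81·(−5.912) = 516500 + (-268300) − (-52730) = 300900 Pa.

P₂ ≈ 300900 Pa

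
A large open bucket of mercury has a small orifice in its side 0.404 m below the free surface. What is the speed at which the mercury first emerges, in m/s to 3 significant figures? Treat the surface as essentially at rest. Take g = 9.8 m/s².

Bernoulli from surface to hole (P equal, v_surface ≈ 0): v = √(2gh) = √(2×9.8×0.404) = 2.81 m/s.

v = 2.81 m/s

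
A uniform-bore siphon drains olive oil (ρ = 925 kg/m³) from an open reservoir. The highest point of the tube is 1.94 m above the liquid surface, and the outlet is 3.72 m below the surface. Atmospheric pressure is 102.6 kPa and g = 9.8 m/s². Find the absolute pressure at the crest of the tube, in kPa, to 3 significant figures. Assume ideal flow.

The outlet speed comes from Torricelli: v = √(2g·3.72) = 8.54 m/s.
With constant cross-section the crest speed equals v; applying Bernoulli from the surface up to the crest, P_top = P_atm − ½ρv² − ρg·h_top.
P_top = 102600 − ½·925·8.54² − 925·9.8·1.94 = 51300 Pa.

51.3 kPa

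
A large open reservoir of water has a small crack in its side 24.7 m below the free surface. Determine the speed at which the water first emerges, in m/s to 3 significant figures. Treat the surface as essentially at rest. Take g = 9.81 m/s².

v ≈ 22.0 m/s

Bernoulli from surface to hole (P equal, v_surface ≈ 0): v = √(2gh) = √(2×9.81×24.7) = 22.0 m/s.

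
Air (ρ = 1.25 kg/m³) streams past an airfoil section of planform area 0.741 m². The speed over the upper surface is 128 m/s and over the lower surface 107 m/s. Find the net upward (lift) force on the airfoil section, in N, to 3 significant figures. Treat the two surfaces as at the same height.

With equal heights on the two surfaces, Bernoulli gives P_lower − P_upper = ½ρ(v_upper² − v_lower²).
ΔP = ½·1.25·(128² − 107²) = 3080 Pa.
Lift = ΔP · A = 3080 × 0.741 = 2290 N.

F ≈ 2290 N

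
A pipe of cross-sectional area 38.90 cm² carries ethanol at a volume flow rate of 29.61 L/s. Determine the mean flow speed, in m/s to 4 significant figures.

v ≈ 7.612 m/s

Q = 29.61 L/s = 0.02961 m³/s.
v = Q/A = 0.02961 / 0.003890 = 7.612 m/s.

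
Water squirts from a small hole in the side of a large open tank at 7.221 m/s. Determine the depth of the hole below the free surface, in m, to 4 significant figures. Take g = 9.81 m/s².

Inverting v = √(2gh) gives h = v² / 2g.
h = 7.221²/(2·9.81) = 52.14/19.62 = 2.658 m.

h ≈ 2.658 m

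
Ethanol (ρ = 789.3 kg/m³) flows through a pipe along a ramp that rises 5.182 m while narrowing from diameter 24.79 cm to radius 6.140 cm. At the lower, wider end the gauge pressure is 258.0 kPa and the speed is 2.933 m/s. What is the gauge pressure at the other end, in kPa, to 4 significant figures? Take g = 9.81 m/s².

Continuity gives A₁v₁ = A₂v₂, so v₂ = (482.7 cm²)/(118.4 cm²) × 2.933 m/s = 11.95 m/s.
Bernoulli: P₁ + ½ρv₁² + ρg h₁ = P₂ + ½ρv₂² + ρg h₂, so P₂ = P₁ + ½ρ(v₁² − v₂²) − ρg(h₂ − h₁).
P₂ = 258000 + ½·789.3·(2.933² − 11.95²) − 789.3·9.81·(+5.182) = 258000 + (-52990) − (40120) = 164900 Pa.

164.9 kPa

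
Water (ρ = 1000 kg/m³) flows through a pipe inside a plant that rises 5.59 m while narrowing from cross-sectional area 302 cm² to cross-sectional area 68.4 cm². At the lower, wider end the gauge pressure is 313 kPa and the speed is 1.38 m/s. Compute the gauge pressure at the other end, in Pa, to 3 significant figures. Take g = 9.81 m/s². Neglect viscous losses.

Mass conservation (A₁v₁ = A₂v₂) gives v₂ = 1.38 × 302/68.4 = 6.09 m/s.
Applying Bernoulli between the two ends and solving for P₂: P₂ = P₁ + ½ρ(v₁² − v₂²) − ρgΔh.
P₂ = 313000 + ½·1000·(1.38² − 6.09²) − 1000·9.81·(+5.59) = 313000 + (-17600) − (54800) = 241000 Pa.

P₂ ≈ 241000 Pa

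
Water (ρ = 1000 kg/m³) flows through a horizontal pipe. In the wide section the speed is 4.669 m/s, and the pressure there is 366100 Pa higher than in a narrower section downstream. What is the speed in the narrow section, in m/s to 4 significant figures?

v₂ ≈ 27.46 m/s

Along the level pipe P + ½ρv² is conserved, hence v₂² = v₁² + 2(P₁ − P₂)/ρ.
v₂ = √(4.669² + 2·366100/1000) = √(21.80 + 732.2) = 27.46 m/s.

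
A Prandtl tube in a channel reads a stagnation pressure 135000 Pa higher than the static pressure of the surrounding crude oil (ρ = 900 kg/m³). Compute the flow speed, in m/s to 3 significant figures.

17.3 m/s

At the stagnation point the flow is brought to rest, so Bernoulli gives P_stag − P_static = ½ρv².
v = √(2ΔP/ρ) = √(2·135000/900) = 17.3 m/s.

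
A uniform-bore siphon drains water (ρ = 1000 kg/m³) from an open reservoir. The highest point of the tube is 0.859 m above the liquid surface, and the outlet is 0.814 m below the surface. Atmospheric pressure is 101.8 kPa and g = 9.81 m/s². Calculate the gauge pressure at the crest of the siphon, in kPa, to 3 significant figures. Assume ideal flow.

P_gauge ≈ -16.4 kPa

From the surface to the outlet (both open to atmosphere, surface at rest): v = √(2g·h_out) = √(2·9.81·0.814) = 4.00 m/s.
The bore is uniform, so the speed at the crest is the same v. Bernoulli surface→crest: P_atm = P_top + ½ρv² + ρg·h_top.
P_top = 101800 − ½·1000·4.00² − 1000·9.81·0.859 = 85400 Pa. So P_gauge = P_top − P_atm = -16400 Pa.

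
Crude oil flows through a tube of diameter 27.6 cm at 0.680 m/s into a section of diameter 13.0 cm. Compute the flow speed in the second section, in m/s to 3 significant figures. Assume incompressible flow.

v₂ = 3.07 m/s

By continuity, v₂ = v₁·A₁/A₂ = 0.680·(598/133) = 3.07 m/s.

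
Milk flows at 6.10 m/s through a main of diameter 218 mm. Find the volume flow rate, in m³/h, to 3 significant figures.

Q = A·v = 0.0373 m² × 6.10 m/s = 0.228 m³/s.
Converting: 0.228 m³/s × 3600 = 820 m³/h.

Q ≈ 820 m³/h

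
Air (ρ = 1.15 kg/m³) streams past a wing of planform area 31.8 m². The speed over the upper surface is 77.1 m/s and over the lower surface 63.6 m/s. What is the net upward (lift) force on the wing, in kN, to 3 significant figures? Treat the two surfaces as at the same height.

F ≈ 34.7 kN

The faster flow above has the lower pressure; Bernoulli (same height) gives ΔP = ½ρ(v_up² − v_low²).
ΔP = ½·1.15·(77.1² − 63.6²) = 1090 Pa.
Lift = ΔP · A = 1090 × 31.8 = 34700 N.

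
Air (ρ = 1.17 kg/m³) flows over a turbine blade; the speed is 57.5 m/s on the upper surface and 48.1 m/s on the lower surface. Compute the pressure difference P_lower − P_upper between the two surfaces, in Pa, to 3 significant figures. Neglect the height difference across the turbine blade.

ΔP = 581 Pa

With negligible Δh, P + ½ρv² is constant, so P_low − P_up = ½ρ(v_up² − v_low²).
ΔP = ½·1.17·(57.5² − 48.1²) = 581 Pa.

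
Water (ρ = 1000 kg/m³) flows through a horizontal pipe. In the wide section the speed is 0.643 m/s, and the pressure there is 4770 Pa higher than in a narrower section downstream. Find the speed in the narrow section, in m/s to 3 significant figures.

With h₁ = h₂, rearranging Bernoulli gives v₂ = √(v₁² + 2ΔP/ρ).
v₂ = √(0.643² + 2·4770/1000) = √(0.413 + 9.54) = 3.15 m/s.

v₂ ≈ 3.15 m/s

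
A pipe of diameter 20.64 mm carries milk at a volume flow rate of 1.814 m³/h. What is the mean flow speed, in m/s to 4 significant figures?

v ≈ 1.506 m/s

Q = 1.814 m³/h = 0.0005039 m³/s.
v = Q/A = 0.0005039 / 0.0003346 = 1.506 m/s.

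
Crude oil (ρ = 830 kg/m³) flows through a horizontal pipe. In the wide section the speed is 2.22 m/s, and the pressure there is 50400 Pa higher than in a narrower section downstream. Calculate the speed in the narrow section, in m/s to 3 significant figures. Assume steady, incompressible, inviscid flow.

With h₁ = h₂, rearranging Bernoulli gives v₂ = √(v₁² + 2ΔP/ρ).
v₂ = √(2.22² + 2·50400/830) = √(4.93 + 121) = 11.2 m/s.

v₂ ≈ 11.2 m/s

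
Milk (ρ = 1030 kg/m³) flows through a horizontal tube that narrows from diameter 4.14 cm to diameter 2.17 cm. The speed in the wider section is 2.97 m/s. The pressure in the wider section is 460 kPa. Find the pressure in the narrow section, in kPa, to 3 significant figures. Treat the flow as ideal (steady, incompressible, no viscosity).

P₂ ≈ 404 kPa

Continuity gives A₁v₁ = A₂v₂, so v₂ = (13.5 cm²)/(3.70 cm²) × 2.97 m/s = 10.8 m/s.
Bernoulli (h₁ = h₂): P₁ − P₂ = ½ρ(v₂² − v₁²).
P₂ = P₁ − ½ρ(v₂² − v₁²) = 460000 − ½·1030·(10.8² − 2.97²) = 460000 − 55600 = 404000 Pa.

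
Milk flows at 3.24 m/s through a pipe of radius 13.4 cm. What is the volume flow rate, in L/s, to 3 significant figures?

Q ≈ 183 L/s

Q = A·v = 0.0564 m² × 3.24 m/s = 0.183 m³/s.
Converting: 0.183 m³/s × 1000 = 183 L/s.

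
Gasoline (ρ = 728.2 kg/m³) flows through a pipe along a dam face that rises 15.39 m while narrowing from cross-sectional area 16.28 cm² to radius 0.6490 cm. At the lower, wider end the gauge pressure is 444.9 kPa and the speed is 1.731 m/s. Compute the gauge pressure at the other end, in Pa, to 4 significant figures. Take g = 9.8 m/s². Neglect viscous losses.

Mass conservation (A₁v₁ = A₂v₂) gives v₂ = 1.731 × 16.28/1.323 = 21.30 m/s.
Energy conservation along the streamline gives P₂ = P₁ − ½ρ(v₂² − v₁²) − ρg(h₂ − h₁).
P₂ = 444900 + ½·728.2·(1.731² − 21.30²) − 728.2·9.8·(+15.39) = 444900 + (-164000) − (109800) = 171000 Pa.

171000 Pa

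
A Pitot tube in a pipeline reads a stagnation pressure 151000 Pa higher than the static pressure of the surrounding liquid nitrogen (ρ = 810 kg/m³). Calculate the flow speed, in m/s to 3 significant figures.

v ≈ 19.3 m/s

At the stagnation point the flow is brought to rest, so Bernoulli gives P_stag − P_static = ½ρv².
v = √(2ΔP/ρ) = √(2·151000/810) = 19.3 m/s.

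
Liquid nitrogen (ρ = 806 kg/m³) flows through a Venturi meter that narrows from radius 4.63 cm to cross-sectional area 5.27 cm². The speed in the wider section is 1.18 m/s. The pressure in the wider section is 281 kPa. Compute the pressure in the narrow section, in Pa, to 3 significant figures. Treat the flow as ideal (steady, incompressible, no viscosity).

The volume flow rate is constant, so v₂ = (A₁/A₂)v₁ = (67.3/5.27)·1.18 = 15.1 m/s.
Bernoulli (h₁ = h₂): P₁ − P₂ = ½ρ(v₂² − v₁²).
P₂ = P₁ − ½ρ(v₂² − v₁²) = 281000 − ½·806·(15.1² − 1.18²) = 281000 − 91100 = 190000 Pa.

P₂ ≈ 190000 Pa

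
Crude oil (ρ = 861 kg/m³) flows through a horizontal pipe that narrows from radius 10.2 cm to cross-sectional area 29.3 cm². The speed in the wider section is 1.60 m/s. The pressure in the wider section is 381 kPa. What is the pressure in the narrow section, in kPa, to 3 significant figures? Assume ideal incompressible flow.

Continuity gives A₁v₁ = A₂v₂, so v₂ = (327 cm²)/(29.3 cm²) × 1.60 m/s = 17.8 m/s.
The pipe is horizontal, so Bernoulli reduces to P₁ + ½ρv₁² = P₂ + ½ρv₂².
P₂ = P₁ − ½ρ(v₂² − v₁²) = 381000 − ½·861·(17.8² − 1.60²) = 381000 − 136000 = 245000 Pa.

P₂ ≈ 245 kPa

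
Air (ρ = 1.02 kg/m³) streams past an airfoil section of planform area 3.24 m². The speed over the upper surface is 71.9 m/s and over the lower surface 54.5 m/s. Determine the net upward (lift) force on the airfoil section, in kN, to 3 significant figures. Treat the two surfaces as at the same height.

With equal heights on the two surfaces, Bernoulli gives P_lower − P_upper = ½ρ(v_upper² − v_lower²).
ΔP = ½·1.02·(71.9² − 54.5²) = 1120 Pa.
Lift = ΔP · A = 1120 × 3.24 = 3630 N.

F = 3.63 kN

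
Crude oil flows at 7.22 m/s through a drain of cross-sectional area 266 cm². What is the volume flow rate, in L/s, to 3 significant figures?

Q = A·v = 0.0266 m² × 7.22 m/s = 0.192 m³/s.
Converting: 0.192 m³/s × 1000 = 192 L/s.

192 L/s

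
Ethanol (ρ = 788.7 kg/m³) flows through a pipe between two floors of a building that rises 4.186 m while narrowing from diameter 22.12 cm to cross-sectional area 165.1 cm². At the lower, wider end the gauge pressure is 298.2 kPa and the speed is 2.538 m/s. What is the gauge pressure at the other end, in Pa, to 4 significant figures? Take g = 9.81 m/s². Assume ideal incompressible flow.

By continuity, v₂ = v₁·A₁/A₂ = 2.538·(384.3/165.1) = 5.908 m/s.
Applying Bernoulli between the two ends and solving for P₂: P₂ = P₁ + ½ρ(v₁² − v₂²) − ρgΔh.
P₂ = 298200 + ½·788.7·(2.538² − 5.908²) − 788.7·9.81·(+4.186) = 298200 + (-11220) − (32390) = 254600 Pa.

P₂ = 254600 Pa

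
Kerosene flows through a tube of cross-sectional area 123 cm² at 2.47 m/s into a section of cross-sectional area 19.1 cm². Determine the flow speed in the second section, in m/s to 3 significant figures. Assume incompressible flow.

Mass conservation (A₁v₁ = A₂v₂) gives v₂ = 2.47 × 123/19.1 = 15.9 m/s.

v₂ ≈ 15.9 m/s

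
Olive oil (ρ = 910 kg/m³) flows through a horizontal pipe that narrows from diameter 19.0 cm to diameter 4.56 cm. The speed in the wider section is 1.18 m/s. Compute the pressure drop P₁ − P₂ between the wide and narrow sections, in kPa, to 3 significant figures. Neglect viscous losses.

ΔP ≈ 190 kPa

Mass conservation (A₁v₁ = A₂v₂) gives v₂ = 1.18 × 284/16.3 = 20.5 m/s.
With no height change, Bernoulli's equation is P₁ + ½ρv₁² = P₂ + ½ρv₂².
P₁ − P₂ = ½·910·(20.5² − 1.18²) = ½·910·418 = 190000 Pa.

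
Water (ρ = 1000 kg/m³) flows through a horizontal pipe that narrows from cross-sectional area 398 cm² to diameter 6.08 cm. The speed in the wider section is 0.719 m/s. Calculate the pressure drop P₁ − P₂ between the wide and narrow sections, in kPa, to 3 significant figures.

ΔP ≈ 48.3 kPa

Continuity gives A₁v₁ = A₂v₂, so v₂ = (398 cm²)/(29.0 cm²) × 0.719 m/s = 9.86 m/s.
Bernoulli (h₁ = h₂): P₁ − P₂ = ½ρ(v₂² − v₁²).
P₁ − P₂ = ½·1000·(9.86² − 0.719²) = ½·1000·96.6 = 48300 Pa.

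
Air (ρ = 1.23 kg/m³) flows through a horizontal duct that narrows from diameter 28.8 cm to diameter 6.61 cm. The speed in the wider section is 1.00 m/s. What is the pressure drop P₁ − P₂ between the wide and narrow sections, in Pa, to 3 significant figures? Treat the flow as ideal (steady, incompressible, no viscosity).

Mass conservation (A₁v₁ = A₂v₂) gives v₂ = 1.00 × 651/34.3 = 19.0 m/s.
Bernoulli (h₁ = h₂): P₁ − P₂ = ½ρ(v₂² − v₁²).
P₁ − P₂ = ½·1.23·(19.0² − 1.00²) = ½·1.23·359 = 221 Pa.

ΔP = 221 Pa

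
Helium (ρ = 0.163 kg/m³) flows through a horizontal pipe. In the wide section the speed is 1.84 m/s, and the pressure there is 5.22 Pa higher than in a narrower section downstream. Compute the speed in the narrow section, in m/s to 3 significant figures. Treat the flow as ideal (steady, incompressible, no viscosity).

Horizontal Bernoulli: P₁ + ½ρv₁² = P₂ + ½ρv₂², so v₂² = v₁² + 2(P₁ − P₂)/ρ.
v₂ = √(1.84² + 2·5.22/0.163) = √(3.39 + 64.0) = 8.21 m/s.

v₂ ≈ 8.21 m/s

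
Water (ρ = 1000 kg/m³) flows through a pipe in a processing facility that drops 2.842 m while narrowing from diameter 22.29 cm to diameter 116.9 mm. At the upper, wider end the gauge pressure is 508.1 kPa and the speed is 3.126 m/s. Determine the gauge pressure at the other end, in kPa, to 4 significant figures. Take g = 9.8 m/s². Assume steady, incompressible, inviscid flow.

P₂ ≈ 476.3 kPa

Mass conservation (A₁v₁ = A₂v₂) gives v₂ = 3.126 × 390.2/107.3 = 11.37 m/s.
Applying Bernoulli between the two ends and solving for P₂: P₂ = P₁ + ½ρ(v₁² − v₂²) − ρgΔh.
P₂ = 508100 + ½·1000·(3.126² − 11.37²) − 1000·9.8·(−2.842) = 508100 + (-59700) − (-27850) = 476300 Pa.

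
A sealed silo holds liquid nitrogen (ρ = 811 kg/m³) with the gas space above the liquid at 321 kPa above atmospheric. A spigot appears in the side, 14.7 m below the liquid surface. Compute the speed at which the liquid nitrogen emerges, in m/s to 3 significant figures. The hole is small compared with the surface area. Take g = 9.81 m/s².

32.9 m/s

Take point 1 at the surface (v₁ ≈ 0) and point 2 at the hole (at atmospheric pressure). Bernoulli: P₁ + ρg h = P_atm + ½ρv₂².
With P₁ − P_atm = 321000 Pa, v₂ = √(2gh + 2ΔP/ρ) = √(2·9.81·14.7 + 2·321000/811) = 32.9 m/s.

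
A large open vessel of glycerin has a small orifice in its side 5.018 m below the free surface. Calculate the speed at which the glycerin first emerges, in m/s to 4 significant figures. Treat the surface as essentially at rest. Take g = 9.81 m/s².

Torricelli's result v = √(2gh) gives v = √(2·9.81·5.018) = 9.922 m/s.

v ≈ 9.922 m/s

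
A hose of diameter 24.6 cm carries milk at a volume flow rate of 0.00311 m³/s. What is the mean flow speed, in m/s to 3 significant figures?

Q = 0.00311 m³/s = 0.00311 m³/s.
v = Q/A = 0.00311 / 0.0475 = 0.0654 m/s.

v ≈ 0.0654 m/s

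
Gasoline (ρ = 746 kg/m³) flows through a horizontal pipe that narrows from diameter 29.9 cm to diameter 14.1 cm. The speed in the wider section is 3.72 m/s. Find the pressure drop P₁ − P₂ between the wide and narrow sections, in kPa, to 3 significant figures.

ΔP ≈ 99.2 kPa

The volume flow rate is constant, so v₂ = (A₁/A₂)v₁ = (702/156)·3.72 = 16.7 m/s.
Bernoulli (h₁ = h₂): P₁ − P₂ = ½ρ(v₂² − v₁²).
P₁ − P₂ = ½·746·(16.7² − 3.72²) = ½·746·266 = 99200 Pa.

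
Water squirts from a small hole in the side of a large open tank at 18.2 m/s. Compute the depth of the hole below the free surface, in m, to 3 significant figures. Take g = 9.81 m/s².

Torricelli: v = √(2gh), so h = v²/(2g).
h = 18.2²/(2·9.81) = 331/19.62 = 16.9 m.

h ≈ 16.9 m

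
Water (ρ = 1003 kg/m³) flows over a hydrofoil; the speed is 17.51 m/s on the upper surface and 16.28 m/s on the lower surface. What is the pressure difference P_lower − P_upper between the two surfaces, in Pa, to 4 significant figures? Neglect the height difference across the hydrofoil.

ΔP ≈ 20840 Pa

With negligible Δh, P + ½ρv² is constant, so P_low − P_up = ½ρ(v_up² − v_low²).
ΔP = ½·1003·(17.51² − 16.28²) = 20840 Pa.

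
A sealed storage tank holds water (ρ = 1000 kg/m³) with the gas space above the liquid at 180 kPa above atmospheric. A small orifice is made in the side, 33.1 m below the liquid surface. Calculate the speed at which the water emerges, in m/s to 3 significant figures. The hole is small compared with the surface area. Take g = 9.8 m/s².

Take point 1 at the surface (v₁ ≈ 0) and point 2 at the hole (at atmospheric pressure). Bernoulli: P₁ + ρg h = P_atm + ½ρv₂².
With P₁ − P_atm = 180000 Pa, v₂ = √(2gh + 2ΔP/ρ) = √(2·9.8·33.1 + 2·180000/1000) = 31.8 m/s.

v ≈ 31.8 m/s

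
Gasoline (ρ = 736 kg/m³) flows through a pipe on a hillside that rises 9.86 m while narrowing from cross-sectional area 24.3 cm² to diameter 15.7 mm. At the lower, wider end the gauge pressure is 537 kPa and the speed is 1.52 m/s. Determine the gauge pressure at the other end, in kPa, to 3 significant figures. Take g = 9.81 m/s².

P₂ ≈ 333 kPa

Continuity gives A₁v₁ = A₂v₂, so v₂ = (24.3 cm²)/(1.94 cm²) × 1.52 m/s = 19.1 m/s.
Applying Bernoulli between the two ends and solving for P₂: P₂ = P₁ + ½ρ(v₁² − v₂²) − ρgΔh.
P₂ = 537000 + ½·736·(1.52² − 19.1²) − 736·9.81·(+9.86) = 537000 + (-133000) − (71200) = 333000 Pa.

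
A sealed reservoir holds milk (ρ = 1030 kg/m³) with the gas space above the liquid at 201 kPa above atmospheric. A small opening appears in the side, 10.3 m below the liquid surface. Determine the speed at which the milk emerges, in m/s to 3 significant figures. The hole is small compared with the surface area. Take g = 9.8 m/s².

v ≈ 24.3 m/s

Take point 1 at the surface (v₁ ≈ 0) and point 2 at the hole (at atmospheric pressure). Bernoulli: P₁ + ρg h = P_atm + ½ρv₂².
With P₁ − P_atm = 201000 Pa, v₂ = √(2gh + 2ΔP/ρ) = √(2·9.8·10.3 + 2·201000/1030) = 24.3 m/s.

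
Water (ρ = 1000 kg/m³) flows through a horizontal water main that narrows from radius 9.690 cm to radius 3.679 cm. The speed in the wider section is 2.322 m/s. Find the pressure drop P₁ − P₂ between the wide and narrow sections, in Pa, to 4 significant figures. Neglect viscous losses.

127000 Pa

By continuity, v₂ = v₁·A₁/A₂ = 2.322·(295.0/42.52) = 16.11 m/s.
The pipe is horizontal, so Bernoulli reduces to P₁ + ½ρv₁² = P₂ + ½ρv₂².
P₁ − P₂ = ½·1000·(16.11² − 2.322²) = ½·1000·254.1 = 127000 Pa.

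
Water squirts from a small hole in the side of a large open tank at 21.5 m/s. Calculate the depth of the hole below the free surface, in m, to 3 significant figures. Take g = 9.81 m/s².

Torricelli: v = √(2gh), so h = v²/(2g).
h = 21.5²/(2·9.81) = 462/19.62 = 23.6 m.

23.6 m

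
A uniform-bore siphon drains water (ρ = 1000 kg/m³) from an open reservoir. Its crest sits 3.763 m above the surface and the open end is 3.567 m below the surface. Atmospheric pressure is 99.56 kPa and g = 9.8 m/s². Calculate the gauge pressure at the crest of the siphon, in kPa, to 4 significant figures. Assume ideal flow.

P_gauge = -71.83 kPa

From the surface to the outlet (both open to atmosphere, surface at rest): v = √(2g·h_out) = √(2·9.8·3.567) = 8.361 m/s.
Continuity keeps v the same throughout the tube; from surface to crest, P_atm + 0 = P_top + ½ρv² + ρg·h_top.
P_top = 99560 − ½·1000·8.361² − 1000·9.8·3.763 = 27730 Pa. So P_gauge = P_top − P_atm = -71830 Pa.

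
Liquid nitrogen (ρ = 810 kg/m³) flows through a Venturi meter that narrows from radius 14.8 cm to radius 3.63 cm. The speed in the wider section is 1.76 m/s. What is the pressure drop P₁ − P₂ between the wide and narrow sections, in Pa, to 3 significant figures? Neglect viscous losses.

ΔP ≈ 345000 Pa

By continuity, v₂ = v₁·A₁/A₂ = 1.76·(688/41.4) = 29.3 m/s.
Bernoulli (h₁ = h₂): P₁ − P₂ = ½ρ(v₂² − v₁²).
P₁ − P₂ = ½·810·(29.3² − 1.76²) = ½·810·853 = 345000 Pa.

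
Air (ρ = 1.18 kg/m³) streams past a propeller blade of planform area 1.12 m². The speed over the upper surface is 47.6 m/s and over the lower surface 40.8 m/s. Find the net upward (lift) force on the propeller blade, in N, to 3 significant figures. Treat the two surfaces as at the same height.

397 N

From P + ½ρv² = const at equal height, P_low − P_up = ½ρ(v_up² − v_low²).
ΔP = ½·1.18·(47.6² − 40.8²) = 355 Pa.
Lift = ΔP · A = 355 × 1.12 = 397 N.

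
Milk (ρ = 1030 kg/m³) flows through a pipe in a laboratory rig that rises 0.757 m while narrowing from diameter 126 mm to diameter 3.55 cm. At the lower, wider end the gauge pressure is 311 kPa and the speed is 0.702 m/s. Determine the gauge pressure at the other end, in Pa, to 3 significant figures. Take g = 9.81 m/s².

263000 Pa

Mass conservation (A₁v₁ = A₂v₂) gives v₂ = 0.702 × 125/9.90 = 8.84 m/s.
Applying Bernoulli between the two ends and solving for P₂: P₂ = P₁ + ½ρ(v₁² − v₂²) − ρgΔh.
P₂ = 311000 + ½·1030·(0.702² − 8.84²) − 1030·9.81·(+0.757) = 311000 + (-40000) − (7650) = 263000 Pa.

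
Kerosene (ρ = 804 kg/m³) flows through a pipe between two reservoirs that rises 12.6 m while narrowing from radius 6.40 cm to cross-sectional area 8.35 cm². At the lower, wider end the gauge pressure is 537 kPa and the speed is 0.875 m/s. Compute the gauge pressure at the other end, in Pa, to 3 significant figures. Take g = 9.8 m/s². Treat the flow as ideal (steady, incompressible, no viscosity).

365000 Pa

Continuity gives A₁v₁ = A₂v₂, so v₂ = (129 cm²)/(8.35 cm²) × 0.875 m/s = 13.5 m/s.
Energy conservation along the streamline gives P₂ = P₁ − ½ρ(v₂² − v₁²) − ρg(h₂ − h₁).
P₂ = 537000 + ½·804·(0.875² − 13.5²) − 804·9.8·(+12.6) = 537000 + (-72800) − (99300) = 365000 Pa.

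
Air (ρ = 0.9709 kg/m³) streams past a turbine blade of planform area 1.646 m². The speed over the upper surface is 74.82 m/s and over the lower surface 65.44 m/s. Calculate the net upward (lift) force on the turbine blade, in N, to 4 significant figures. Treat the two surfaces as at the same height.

F = 1051 N

From P + ½ρv² = const at equal height, P_low − P_up = ½ρ(v_up² − v_low²).
ΔP = ½·0.9709·(74.82² − 65.44²) = 638.7 Pa.
Lift = ΔP · A = 638.7 × 1.646 = 1051 N.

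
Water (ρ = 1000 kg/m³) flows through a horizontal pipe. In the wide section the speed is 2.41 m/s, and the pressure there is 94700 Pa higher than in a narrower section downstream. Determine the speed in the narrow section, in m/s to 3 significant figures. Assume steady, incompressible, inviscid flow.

With h₁ = h₂, rearranging Bernoulli gives v₂ = √(v₁² + 2ΔP/ρ).
v₂ = √(2.41² + 2·94700/1000) = √(5.81 + 189) = 14.0 m/s.

v₂ ≈ 14.0 m/s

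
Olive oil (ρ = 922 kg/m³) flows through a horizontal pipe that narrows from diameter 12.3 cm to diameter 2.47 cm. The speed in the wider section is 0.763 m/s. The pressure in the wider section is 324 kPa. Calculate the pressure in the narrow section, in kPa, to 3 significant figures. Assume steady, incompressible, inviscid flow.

By continuity, v₂ = v₁·A₁/A₂ = 0.763·(119/4.79) = 18.9 m/s.
With no height change, Bernoulli's equation is P₁ + ½ρv₁² = P₂ + ½ρv₂².
P₂ = P₁ − ½ρ(v₂² − v₁²) = 324000 − ½·922·(18.9² − 0.763²) = 324000 − 165000 = 159000 Pa.

P₂ = 159 kPa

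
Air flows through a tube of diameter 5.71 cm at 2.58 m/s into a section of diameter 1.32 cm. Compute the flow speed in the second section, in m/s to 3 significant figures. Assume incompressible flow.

v₂ ≈ 48.3 m/s

Continuity gives A₁v₁ = A₂v₂, so v₂ = (25.6 cm²)/(1.37 cm²) × 2.58 m/s = 48.3 m/s.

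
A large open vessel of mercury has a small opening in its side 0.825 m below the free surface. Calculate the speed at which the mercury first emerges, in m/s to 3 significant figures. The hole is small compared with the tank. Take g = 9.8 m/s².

v ≈ 4.02 m/s

Torricelli's result v = √(2gh) gives v = √(2·9.8·0.825) = 4.02 m/s.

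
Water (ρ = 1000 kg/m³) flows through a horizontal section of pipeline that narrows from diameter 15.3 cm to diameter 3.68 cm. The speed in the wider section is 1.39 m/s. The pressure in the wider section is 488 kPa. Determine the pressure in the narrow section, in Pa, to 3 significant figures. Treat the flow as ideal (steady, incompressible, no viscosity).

By continuity, v₂ = v₁·A₁/A₂ = 1.39·(184/10.6) = 24.0 m/s.
With no height change, Bernoulli's equation is P₁ + ½ρv₁² = P₂ + ½ρv₂².
P₂ = P₁ − ½ρ(v₂² − v₁²) = 488000 − ½·1000·(24.0² − 1.39²) = 488000 − 288000 = 200000 Pa.

P₂ = 200000 Pa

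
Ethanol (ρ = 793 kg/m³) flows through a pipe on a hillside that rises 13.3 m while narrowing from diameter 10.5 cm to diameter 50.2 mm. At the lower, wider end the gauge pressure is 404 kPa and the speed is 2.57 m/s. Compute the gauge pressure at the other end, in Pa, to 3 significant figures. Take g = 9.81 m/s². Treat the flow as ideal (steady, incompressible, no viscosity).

By continuity, v₂ = v₁·A₁/A₂ = 2.57·(86.6/19.8) = 11.2 m/s.
Bernoulli: P₁ + ½ρv₁² + ρg h₁ = P₂ + ½ρv₂² + ρg h₂, so P₂ = P₁ + ½ρ(v₁² − v₂²) − ρg(h₂ − h₁).
P₂ = 404000 + ½·793·(2.57² − 11.2²) − 793·9.81·(+13.3) = 404000 + (-47500) − (103000) = 253000 Pa.

P₂ = 253000 Pa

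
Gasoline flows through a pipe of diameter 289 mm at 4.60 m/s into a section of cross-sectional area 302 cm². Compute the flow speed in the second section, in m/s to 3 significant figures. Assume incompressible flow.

v₂ = 9.99 m/s

Continuity gives A₁v₁ = A₂v₂, so v₂ = (656 cm²)/(302 cm²) × 4.60 m/s = 9.99 m/s.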